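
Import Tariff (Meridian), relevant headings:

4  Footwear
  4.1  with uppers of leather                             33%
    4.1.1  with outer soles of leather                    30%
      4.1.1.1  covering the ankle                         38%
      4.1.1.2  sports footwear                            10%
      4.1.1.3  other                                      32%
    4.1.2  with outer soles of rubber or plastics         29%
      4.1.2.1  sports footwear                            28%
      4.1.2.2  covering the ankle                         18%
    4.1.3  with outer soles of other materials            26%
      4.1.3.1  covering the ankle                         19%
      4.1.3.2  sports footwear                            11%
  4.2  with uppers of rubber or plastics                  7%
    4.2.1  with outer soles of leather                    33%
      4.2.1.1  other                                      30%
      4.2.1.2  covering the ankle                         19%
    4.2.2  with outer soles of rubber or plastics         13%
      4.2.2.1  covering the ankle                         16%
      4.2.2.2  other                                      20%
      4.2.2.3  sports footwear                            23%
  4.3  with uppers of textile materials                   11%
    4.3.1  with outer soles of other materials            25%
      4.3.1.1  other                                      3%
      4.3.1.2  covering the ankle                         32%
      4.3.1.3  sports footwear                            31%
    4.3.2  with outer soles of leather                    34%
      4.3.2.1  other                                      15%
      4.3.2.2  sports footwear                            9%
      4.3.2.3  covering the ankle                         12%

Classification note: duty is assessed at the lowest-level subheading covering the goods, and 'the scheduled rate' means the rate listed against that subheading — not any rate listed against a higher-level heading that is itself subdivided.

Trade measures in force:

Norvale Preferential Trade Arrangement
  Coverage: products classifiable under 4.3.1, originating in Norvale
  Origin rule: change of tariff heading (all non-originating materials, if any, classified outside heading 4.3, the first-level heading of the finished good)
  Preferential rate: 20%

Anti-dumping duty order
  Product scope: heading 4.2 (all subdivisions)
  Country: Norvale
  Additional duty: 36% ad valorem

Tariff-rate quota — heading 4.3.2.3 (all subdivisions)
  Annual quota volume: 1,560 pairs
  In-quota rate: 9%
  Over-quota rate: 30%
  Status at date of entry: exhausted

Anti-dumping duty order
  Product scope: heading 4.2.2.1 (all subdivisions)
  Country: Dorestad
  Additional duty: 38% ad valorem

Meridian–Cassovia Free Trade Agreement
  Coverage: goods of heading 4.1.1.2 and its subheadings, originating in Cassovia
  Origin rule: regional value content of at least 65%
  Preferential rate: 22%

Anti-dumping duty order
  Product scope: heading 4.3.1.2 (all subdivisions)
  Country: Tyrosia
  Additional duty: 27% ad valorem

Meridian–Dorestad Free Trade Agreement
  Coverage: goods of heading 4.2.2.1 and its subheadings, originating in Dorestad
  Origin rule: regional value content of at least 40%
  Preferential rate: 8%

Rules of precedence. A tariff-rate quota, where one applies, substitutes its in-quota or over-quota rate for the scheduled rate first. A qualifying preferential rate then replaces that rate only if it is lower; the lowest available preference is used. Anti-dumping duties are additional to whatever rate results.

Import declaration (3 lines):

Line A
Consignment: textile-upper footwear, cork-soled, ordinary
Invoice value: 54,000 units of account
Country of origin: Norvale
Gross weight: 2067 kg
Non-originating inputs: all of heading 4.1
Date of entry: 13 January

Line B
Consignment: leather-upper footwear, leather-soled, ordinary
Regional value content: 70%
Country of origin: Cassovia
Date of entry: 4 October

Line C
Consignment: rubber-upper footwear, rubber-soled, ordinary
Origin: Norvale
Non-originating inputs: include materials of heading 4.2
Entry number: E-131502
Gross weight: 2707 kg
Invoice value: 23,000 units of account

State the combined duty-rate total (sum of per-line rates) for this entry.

91%

Line A: textile-upper → 4.3; cork-soled → 4.3.1; ordinary → 4.3.1.1. Scheduled 3%. Norvale agreement on 4.3.1: CTH met → 20% available; preference 20% not lower than 3% → no reduction. → 3%.
Line B: leather-upper → 4.1; leather-soled → 4.1.1; ordinary → 4.1.1.3. Scheduled 32%. Cassovia agreement on 4.1.1.2: 4.1.1.3 not covered. → 32%.
Line C: rubber-upper → 4.2; rubber-soled → 4.2.2; ordinary → 4.2.2.2. Scheduled 20%. Norvale agreement on 4.3.1: 4.2.2.2 not covered; anti-dumping (Norvale, 4.2): +36%; total 20% + 36% = 56%. → 56%.
Sum: 3% + 32% + 56% = 91%.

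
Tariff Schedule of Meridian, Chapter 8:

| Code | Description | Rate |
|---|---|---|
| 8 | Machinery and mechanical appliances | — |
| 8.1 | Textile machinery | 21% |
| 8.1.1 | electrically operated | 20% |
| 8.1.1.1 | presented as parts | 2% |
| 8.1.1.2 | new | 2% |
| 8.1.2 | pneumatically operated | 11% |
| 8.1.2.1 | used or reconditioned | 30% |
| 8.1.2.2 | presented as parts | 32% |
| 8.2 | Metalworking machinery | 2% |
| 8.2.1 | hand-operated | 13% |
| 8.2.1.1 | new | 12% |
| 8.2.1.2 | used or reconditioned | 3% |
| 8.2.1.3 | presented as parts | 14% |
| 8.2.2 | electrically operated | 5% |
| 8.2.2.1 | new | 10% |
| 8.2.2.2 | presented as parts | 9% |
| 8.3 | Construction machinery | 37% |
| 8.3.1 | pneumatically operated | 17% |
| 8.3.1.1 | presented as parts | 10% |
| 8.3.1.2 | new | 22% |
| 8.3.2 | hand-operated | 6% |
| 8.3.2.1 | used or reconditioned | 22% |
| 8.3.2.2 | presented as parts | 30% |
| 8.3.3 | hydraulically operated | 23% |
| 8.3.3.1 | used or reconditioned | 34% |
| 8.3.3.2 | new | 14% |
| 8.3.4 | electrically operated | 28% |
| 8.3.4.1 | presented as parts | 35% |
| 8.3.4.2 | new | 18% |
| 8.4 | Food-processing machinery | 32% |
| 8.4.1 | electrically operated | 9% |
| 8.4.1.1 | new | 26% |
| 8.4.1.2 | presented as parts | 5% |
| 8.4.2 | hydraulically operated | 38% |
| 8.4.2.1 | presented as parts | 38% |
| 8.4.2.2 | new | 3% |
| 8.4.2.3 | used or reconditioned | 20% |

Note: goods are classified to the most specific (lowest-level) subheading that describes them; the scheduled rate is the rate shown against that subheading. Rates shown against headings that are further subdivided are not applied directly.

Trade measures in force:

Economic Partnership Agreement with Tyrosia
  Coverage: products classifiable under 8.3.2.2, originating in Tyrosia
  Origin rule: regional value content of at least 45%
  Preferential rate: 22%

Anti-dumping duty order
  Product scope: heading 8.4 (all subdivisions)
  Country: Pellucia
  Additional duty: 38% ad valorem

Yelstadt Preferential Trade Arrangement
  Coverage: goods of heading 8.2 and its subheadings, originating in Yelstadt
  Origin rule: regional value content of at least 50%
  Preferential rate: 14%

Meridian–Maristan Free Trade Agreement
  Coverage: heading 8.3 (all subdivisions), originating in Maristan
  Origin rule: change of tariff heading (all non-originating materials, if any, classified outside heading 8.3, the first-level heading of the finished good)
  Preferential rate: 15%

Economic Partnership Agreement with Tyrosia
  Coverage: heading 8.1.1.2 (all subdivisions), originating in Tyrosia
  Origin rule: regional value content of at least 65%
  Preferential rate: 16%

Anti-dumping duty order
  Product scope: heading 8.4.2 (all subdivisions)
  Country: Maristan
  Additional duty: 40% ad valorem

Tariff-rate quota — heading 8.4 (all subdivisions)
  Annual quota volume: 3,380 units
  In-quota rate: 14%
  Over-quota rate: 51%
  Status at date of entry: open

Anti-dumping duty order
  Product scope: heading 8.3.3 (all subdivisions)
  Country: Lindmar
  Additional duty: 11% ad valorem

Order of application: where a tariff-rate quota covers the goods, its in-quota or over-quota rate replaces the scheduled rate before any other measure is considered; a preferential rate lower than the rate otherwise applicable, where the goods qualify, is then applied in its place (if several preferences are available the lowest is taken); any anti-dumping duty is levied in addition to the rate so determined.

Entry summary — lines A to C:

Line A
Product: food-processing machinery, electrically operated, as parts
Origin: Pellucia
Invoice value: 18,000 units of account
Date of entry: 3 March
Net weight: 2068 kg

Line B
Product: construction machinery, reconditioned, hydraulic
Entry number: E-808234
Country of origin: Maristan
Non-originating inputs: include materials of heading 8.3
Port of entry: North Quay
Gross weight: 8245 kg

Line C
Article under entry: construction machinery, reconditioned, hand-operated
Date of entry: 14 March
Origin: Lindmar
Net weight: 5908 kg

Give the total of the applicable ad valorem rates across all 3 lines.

Line A: food-processing → 8.4; electrically operated → 8.4.1; as parts → 8.4.1.2. Scheduled 5%. quota on 8.4 open → in-quota 14%; anti-dumping (Pellucia, 8.4): +38%; total 14% + 38% = 52%. → 52%.
Line B: construction → 8.3; hydraulic → 8.3.3; reconditioned → 8.3.3.1. Scheduled 34%. Maristan agreement on 8.3: CTH not met. → 34%.
Line C: construction → 8.3; hand-operated → 8.3.2; reconditioned → 8.3.2.1. Scheduled 22%. No special measure applies. → 22%.
Sum: 52% + 34% + 22% = 108%.

108%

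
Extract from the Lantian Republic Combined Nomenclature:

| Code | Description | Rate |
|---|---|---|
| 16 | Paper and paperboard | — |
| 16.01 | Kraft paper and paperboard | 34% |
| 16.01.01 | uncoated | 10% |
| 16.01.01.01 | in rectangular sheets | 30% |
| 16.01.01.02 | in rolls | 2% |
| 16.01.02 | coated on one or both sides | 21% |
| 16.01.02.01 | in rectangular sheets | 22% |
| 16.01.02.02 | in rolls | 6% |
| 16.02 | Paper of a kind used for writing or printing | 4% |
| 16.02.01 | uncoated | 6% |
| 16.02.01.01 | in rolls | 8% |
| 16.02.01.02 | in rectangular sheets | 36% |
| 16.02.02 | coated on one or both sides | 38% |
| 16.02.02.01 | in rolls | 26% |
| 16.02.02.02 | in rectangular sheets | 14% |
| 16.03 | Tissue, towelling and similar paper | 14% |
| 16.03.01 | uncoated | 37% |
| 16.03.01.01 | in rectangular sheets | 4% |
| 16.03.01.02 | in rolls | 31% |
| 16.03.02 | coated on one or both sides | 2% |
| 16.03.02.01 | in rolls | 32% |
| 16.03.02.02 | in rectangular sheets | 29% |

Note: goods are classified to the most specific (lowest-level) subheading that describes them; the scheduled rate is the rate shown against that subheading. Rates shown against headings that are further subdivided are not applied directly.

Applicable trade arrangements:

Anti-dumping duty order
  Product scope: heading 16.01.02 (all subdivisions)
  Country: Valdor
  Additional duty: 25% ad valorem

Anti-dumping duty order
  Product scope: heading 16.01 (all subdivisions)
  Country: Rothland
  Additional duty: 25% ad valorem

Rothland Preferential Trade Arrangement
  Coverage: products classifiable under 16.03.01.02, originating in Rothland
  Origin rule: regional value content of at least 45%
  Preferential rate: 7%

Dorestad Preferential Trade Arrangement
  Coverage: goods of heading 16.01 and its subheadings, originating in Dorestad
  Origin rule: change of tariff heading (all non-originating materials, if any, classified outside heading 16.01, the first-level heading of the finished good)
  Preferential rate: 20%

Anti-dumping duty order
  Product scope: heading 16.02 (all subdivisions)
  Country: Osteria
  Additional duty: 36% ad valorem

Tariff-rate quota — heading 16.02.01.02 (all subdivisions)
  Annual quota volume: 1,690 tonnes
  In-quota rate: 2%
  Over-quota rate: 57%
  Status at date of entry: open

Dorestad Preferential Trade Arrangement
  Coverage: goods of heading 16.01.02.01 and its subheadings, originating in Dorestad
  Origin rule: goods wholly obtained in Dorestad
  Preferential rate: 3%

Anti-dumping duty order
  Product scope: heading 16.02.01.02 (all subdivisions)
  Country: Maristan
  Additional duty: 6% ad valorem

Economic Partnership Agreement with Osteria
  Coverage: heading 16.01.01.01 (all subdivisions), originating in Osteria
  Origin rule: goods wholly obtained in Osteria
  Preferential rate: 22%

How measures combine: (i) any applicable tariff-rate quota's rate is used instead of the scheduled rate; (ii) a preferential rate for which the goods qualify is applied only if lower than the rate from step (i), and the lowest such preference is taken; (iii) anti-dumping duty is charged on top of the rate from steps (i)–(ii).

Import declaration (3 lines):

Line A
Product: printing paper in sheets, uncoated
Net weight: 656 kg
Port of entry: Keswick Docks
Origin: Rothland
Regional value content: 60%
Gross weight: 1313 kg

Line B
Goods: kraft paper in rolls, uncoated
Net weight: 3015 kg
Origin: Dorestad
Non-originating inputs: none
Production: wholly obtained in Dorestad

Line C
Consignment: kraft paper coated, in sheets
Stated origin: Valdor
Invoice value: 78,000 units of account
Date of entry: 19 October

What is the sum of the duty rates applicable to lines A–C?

Line A: printing paper → 16.02; uncoated → 16.02.01; in sheets → 16.02.01.02. Scheduled 36%. quota on 16.02.01.02 open → in-quota 2%; Rothland agreement on 16.03.01.02: 16.02.01.02 not covered. → 2%.
Line B: kraft paper → 16.01; uncoated → 16.01.01; in rolls → 16.01.01.02. Scheduled 2%. Dorestad agreement on 16.01: CTH met → 20% available; Dorestad agreement on 16.01.02.01: 16.01.01.02 not covered; preference 20% not lower than 2% → no reduction. → 2%.
Line C: kraft paper → 16.01; coated → 16.01.02; in sheets → 16.01.02.01. Scheduled 22%. anti-dumping (Valdor, 16.01.02): +25%; total 22% + 25% = 47%. → 47%.
Sum: 2% + 2% + 47% = 51%.

51%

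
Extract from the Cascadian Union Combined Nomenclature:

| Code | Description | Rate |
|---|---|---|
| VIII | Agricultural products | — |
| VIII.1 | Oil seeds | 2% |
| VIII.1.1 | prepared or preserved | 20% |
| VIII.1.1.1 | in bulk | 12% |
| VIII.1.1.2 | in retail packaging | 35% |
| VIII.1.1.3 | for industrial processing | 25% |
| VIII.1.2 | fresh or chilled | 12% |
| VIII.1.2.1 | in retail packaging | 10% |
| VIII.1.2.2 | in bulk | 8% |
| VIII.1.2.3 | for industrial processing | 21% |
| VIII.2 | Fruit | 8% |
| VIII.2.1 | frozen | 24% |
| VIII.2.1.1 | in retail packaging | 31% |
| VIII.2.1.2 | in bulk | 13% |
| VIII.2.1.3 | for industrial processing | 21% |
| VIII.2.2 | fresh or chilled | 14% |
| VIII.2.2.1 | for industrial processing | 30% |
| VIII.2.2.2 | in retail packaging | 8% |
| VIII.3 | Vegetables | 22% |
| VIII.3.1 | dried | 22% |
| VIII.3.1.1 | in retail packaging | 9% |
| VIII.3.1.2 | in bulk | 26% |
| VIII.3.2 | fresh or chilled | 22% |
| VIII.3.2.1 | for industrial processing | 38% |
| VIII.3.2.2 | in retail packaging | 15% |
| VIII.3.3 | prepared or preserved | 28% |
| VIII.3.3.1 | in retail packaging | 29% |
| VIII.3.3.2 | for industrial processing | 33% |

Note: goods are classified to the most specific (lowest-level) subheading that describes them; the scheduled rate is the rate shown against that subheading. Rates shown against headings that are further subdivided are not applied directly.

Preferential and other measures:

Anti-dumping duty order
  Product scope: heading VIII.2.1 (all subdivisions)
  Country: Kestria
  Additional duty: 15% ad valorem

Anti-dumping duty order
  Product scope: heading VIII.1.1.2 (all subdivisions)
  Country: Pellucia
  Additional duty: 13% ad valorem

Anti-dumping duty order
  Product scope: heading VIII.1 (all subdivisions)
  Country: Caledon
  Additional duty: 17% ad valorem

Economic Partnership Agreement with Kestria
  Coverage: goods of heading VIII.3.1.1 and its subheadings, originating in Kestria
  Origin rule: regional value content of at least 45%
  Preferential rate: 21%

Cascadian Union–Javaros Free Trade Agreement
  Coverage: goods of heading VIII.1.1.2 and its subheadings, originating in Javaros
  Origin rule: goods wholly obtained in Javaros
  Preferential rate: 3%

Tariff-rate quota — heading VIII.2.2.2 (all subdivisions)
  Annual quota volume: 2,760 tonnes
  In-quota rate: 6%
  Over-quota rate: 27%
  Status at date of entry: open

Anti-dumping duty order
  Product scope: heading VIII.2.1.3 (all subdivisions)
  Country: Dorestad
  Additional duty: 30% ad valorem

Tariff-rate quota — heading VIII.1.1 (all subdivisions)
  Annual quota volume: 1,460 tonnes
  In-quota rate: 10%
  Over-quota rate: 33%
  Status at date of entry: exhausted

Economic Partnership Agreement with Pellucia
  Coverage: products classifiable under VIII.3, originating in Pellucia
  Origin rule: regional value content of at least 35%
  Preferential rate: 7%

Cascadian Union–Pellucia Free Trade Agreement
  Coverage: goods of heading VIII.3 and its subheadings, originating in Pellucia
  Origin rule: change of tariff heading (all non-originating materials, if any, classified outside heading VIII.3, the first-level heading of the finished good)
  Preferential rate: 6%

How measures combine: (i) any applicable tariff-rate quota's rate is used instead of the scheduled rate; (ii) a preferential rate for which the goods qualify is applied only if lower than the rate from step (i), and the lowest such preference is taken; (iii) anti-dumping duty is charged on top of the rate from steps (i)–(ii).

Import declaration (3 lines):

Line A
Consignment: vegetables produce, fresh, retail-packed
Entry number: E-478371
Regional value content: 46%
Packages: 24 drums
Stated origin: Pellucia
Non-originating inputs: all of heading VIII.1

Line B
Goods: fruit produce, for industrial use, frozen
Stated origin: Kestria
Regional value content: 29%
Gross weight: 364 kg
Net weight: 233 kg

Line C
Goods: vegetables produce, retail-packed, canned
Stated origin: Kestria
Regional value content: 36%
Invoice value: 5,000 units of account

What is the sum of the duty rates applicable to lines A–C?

Line A: vegetables → VIII.3; fresh → VIII.3.2; retail-packed → VIII.3.2.2. Scheduled 15%. Pellucia agreement on VIII.3: RVC ≥ 35% → 7% available; Pellucia agreement on VIII.3: CTH met → 6% available; preferential 6%. → 6%.
Line B: fruit → VIII.2; frozen → VIII.2.1; for industrial use → VIII.2.1.3. Scheduled 21%. Kestria agreement on VIII.3.1.1: VIII.2.1.3 not covered; anti-dumping (Kestria, VIII.2.1): +15%; total 21% + 15% = 36%. → 36%.
Line C: vegetables → VIII.3; canned → VIII.3.3; retail-packed → VIII.3.3.1. Scheduled 29%. Kestria agreement on VIII.3.1.1: VIII.3.3.1 not covered. → 29%.
Sum: 6% + 36% + 29% = 71%.

71%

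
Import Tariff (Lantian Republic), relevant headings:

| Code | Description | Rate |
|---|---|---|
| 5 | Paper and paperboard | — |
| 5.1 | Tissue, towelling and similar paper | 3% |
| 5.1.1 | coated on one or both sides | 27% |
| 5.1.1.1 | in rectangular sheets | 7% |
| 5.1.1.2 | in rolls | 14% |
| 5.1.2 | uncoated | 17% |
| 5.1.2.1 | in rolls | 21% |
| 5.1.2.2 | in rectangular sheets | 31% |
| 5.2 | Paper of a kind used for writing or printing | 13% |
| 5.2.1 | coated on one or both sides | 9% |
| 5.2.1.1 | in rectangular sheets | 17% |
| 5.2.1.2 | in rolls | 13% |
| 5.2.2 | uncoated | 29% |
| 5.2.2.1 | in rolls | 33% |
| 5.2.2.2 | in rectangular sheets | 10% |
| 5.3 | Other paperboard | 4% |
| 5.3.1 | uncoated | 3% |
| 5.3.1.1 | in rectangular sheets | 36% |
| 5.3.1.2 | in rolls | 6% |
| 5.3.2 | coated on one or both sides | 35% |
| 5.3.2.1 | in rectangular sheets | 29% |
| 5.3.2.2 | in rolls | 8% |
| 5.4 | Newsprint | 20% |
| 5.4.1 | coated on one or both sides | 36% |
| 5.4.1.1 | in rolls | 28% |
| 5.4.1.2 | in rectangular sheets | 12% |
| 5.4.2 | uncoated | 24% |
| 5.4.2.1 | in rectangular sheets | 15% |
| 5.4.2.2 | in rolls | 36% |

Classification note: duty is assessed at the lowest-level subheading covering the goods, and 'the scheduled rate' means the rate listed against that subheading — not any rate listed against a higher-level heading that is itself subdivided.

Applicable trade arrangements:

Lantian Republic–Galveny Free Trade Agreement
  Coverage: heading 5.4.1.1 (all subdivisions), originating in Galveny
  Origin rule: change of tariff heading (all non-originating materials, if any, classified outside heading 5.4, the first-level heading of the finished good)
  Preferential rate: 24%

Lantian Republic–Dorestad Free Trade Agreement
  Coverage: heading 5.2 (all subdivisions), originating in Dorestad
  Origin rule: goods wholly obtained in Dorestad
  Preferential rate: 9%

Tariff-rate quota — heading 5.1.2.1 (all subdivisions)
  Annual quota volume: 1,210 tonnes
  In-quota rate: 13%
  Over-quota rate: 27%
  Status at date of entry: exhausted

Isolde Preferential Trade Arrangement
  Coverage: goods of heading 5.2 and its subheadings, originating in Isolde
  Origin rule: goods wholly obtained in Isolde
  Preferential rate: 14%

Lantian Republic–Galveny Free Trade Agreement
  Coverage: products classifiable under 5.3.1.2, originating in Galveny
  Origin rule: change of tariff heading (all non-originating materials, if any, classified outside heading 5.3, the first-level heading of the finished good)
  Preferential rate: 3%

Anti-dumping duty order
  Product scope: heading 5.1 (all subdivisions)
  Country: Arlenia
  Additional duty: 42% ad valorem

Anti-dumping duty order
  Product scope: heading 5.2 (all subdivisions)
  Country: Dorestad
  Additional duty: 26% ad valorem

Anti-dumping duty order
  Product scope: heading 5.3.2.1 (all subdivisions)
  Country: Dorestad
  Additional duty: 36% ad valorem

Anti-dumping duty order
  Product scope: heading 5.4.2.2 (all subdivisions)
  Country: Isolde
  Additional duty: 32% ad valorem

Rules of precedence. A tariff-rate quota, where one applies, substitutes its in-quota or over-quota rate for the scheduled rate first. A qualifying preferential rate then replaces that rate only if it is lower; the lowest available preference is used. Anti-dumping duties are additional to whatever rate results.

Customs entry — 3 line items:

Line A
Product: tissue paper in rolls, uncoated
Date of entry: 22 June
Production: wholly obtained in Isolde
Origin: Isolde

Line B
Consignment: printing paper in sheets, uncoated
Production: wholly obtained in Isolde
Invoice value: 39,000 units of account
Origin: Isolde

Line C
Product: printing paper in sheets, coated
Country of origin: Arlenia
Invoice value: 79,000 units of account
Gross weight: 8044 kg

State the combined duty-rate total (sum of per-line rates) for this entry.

Line A: tissue paper → 5.1; uncoated → 5.1.2; in rolls → 5.1.2.1. Scheduled 21%. quota on 5.1.2.1 exhausted → over-quota 27%; Isolde agreement on 5.2: 5.1.2.1 not covered. → 27%.
Line B: printing paper → 5.2; uncoated → 5.2.2; in sheets → 5.2.2.2. Scheduled 10%. Isolde agreement on 5.2: wholly obtained → 14% available; preference 14% not lower than 10% → no reduction. → 10%.
Line C: printing paper → 5.2; coated → 5.2.1; in sheets → 5.2.1.1. Scheduled 17%. No special measure applies. → 17%.
Sum: 27% + 10% + 17% = 54%.

54%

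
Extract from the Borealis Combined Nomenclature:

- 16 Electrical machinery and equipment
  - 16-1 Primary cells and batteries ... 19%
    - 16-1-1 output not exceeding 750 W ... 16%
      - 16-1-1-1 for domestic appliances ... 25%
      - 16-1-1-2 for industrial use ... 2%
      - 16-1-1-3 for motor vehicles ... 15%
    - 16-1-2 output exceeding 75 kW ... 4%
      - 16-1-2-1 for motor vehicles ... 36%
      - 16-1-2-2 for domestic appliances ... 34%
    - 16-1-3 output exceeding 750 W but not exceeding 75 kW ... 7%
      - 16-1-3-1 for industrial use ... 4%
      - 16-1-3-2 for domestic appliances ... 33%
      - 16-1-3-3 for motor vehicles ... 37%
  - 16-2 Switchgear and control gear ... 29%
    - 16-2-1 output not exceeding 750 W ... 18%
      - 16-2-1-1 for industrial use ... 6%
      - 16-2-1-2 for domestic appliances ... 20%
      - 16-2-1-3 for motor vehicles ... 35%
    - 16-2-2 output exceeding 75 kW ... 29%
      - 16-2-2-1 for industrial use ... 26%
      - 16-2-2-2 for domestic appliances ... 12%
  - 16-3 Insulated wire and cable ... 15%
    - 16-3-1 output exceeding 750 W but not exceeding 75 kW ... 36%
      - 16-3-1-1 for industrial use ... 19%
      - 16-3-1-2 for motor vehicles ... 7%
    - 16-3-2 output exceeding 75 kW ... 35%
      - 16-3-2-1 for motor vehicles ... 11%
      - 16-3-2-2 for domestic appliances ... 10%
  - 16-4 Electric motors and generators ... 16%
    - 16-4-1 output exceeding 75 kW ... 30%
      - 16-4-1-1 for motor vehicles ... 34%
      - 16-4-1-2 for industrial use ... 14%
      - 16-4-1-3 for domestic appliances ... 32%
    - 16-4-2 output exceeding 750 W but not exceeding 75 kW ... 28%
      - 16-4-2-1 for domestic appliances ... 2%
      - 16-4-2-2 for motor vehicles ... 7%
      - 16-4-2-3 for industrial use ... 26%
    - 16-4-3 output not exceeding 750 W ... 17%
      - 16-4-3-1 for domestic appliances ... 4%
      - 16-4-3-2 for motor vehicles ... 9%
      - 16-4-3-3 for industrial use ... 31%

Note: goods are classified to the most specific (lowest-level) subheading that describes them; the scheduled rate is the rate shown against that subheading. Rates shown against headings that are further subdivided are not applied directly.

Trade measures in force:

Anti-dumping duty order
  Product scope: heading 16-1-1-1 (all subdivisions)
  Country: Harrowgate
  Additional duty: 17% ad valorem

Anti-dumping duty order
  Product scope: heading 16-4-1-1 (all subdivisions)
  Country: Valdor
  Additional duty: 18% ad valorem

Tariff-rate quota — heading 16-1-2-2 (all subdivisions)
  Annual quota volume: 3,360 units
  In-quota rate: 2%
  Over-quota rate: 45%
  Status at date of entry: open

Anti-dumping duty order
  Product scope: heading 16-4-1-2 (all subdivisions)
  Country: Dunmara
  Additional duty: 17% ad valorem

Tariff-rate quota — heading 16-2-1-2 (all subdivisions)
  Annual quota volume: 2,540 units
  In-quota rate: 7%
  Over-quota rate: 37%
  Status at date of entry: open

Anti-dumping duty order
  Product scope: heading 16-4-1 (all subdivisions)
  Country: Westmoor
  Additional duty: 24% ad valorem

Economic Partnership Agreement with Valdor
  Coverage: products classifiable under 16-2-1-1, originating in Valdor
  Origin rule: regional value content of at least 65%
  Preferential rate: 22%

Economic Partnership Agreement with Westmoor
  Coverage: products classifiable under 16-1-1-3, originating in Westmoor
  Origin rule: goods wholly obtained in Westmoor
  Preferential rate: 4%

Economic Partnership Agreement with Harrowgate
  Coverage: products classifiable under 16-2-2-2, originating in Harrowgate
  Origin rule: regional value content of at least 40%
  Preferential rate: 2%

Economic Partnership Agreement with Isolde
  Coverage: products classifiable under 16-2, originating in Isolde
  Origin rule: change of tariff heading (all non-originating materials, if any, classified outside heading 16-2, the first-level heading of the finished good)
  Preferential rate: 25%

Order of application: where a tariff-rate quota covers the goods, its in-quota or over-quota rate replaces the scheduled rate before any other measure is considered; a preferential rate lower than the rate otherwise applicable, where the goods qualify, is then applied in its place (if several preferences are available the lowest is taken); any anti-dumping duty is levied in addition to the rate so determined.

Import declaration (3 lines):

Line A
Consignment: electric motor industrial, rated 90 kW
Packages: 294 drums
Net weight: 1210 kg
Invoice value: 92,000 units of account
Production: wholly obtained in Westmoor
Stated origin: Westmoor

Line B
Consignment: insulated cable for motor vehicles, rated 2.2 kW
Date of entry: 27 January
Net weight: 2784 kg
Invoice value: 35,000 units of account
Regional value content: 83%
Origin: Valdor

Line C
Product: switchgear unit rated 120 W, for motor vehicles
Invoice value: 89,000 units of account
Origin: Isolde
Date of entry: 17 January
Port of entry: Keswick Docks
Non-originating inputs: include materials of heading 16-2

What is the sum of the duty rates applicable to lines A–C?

80%

Line A: electric motor → 16-4; rated 90 kW → 16-4-1; industrial → 16-4-1-2. Scheduled 14%. Westmoor agreement on 16-1-1-3: 16-4-1-2 not covered; anti-dumping (Westmoor, 16-4-1): +24%; total 14% + 24% = 38%. → 38%.
Line B: insulated cable → 16-3; rated 2.2 kW → 16-3-1; for motor vehicles → 16-3-1-2. Scheduled 7%. Valdor agreement on 16-2-1-1: 16-3-1-2 not covered. → 7%.
Line C: switchgear unit → 16-2; rated 120 W → 16-2-1; for motor vehicles → 16-2-1-3. Scheduled 35%. Isolde agreement on 16-2: CTH not met. → 35%.
Sum: 38% + 7% + 35% = 80%.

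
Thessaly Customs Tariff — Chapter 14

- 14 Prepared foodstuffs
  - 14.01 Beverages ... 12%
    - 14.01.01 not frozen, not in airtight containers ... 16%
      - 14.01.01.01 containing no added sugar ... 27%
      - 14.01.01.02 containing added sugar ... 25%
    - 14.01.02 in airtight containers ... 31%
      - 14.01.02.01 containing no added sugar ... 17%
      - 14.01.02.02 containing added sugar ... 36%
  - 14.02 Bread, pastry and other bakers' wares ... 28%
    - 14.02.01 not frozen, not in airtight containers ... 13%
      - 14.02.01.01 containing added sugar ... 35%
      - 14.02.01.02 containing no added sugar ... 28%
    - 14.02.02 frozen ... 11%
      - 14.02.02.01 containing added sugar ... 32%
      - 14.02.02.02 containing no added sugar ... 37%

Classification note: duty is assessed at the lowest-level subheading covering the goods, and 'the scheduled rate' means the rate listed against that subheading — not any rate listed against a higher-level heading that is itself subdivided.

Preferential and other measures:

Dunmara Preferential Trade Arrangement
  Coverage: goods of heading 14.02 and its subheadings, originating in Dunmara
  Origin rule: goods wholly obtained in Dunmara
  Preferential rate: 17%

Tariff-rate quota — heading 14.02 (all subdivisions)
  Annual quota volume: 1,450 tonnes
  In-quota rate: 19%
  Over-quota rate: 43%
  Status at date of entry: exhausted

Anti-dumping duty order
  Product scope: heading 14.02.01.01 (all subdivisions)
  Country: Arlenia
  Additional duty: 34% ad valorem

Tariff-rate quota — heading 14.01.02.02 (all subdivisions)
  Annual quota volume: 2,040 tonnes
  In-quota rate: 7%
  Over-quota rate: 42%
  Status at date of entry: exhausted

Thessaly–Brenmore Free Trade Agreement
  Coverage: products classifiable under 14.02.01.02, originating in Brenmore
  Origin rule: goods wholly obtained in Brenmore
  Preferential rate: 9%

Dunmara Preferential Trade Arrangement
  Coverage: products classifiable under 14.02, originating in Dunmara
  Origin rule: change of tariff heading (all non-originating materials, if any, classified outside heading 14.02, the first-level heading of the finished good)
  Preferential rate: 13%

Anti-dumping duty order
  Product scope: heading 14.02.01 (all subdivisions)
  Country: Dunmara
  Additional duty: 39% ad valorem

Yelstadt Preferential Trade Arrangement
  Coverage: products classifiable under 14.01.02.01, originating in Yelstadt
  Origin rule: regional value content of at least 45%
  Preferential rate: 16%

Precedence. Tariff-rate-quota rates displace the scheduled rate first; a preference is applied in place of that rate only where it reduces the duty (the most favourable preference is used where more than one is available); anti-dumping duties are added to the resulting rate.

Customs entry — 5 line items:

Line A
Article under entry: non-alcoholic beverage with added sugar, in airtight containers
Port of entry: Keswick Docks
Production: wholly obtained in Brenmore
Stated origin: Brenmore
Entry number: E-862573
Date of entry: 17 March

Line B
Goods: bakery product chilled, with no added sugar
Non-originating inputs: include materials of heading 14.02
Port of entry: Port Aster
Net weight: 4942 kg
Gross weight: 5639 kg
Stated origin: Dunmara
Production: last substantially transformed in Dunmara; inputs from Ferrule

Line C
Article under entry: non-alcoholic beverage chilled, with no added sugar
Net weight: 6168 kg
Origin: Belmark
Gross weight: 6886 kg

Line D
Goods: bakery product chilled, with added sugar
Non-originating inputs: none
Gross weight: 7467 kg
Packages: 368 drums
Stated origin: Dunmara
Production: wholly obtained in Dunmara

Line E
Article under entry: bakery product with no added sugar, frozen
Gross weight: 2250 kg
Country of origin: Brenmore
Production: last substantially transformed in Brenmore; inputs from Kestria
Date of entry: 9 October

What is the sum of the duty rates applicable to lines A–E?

Line A: non-alcoholic beverage → 14.01; in airtight containers → 14.01.02; with added sugar → 14.01.02.02. Scheduled 36%. quota on 14.01.02.02 exhausted → over-quota 42%; Brenmore agreement on 14.02.01.02: 14.01.02.02 not covered. → 42%.
Line B: bakery product → 14.02; chilled → 14.02.01; with no added sugar → 14.02.01.02. Scheduled 28%. quota on 14.02 exhausted → over-quota 43%; Dunmara agreement on 14.02: not wholly obtained; Dunmara agreement on 14.02: CTH not met; anti-dumping (Dunmara, 14.02.01): +39%; total 43% + 39% = 82%. → 82%.
Line C: non-alcoholic beverage → 14.01; chilled → 14.01.01; with no added sugar → 14.01.01.01. Scheduled 27%. No special measure applies. → 27%.
Line D: bakery product → 14.02; chilled → 14.02.01; with added sugar → 14.02.01.01. Scheduled 35%. quota on 14.02 exhausted → over-quota 43%; Dunmara agreement on 14.02: wholly obtained → 17% available; Dunmara agreement on 14.02: CTH met → 13% available; preferential 13%; anti-dumping (Dunmara, 14.02.01): +39%; total 13% + 39% = 52%. → 52%.
Line E: bakery product → 14.02; frozen → 14.02.02; with no added sugar → 14.02.02.02. Scheduled 37%. quota on 14.02 exhausted → over-quota 43%; Brenmore agreement on 14.02.01.02: 14.02.02.02 not covered. → 43%.
Sum: 42% + 82% + 27% + 52% + 43% = 246%.

246%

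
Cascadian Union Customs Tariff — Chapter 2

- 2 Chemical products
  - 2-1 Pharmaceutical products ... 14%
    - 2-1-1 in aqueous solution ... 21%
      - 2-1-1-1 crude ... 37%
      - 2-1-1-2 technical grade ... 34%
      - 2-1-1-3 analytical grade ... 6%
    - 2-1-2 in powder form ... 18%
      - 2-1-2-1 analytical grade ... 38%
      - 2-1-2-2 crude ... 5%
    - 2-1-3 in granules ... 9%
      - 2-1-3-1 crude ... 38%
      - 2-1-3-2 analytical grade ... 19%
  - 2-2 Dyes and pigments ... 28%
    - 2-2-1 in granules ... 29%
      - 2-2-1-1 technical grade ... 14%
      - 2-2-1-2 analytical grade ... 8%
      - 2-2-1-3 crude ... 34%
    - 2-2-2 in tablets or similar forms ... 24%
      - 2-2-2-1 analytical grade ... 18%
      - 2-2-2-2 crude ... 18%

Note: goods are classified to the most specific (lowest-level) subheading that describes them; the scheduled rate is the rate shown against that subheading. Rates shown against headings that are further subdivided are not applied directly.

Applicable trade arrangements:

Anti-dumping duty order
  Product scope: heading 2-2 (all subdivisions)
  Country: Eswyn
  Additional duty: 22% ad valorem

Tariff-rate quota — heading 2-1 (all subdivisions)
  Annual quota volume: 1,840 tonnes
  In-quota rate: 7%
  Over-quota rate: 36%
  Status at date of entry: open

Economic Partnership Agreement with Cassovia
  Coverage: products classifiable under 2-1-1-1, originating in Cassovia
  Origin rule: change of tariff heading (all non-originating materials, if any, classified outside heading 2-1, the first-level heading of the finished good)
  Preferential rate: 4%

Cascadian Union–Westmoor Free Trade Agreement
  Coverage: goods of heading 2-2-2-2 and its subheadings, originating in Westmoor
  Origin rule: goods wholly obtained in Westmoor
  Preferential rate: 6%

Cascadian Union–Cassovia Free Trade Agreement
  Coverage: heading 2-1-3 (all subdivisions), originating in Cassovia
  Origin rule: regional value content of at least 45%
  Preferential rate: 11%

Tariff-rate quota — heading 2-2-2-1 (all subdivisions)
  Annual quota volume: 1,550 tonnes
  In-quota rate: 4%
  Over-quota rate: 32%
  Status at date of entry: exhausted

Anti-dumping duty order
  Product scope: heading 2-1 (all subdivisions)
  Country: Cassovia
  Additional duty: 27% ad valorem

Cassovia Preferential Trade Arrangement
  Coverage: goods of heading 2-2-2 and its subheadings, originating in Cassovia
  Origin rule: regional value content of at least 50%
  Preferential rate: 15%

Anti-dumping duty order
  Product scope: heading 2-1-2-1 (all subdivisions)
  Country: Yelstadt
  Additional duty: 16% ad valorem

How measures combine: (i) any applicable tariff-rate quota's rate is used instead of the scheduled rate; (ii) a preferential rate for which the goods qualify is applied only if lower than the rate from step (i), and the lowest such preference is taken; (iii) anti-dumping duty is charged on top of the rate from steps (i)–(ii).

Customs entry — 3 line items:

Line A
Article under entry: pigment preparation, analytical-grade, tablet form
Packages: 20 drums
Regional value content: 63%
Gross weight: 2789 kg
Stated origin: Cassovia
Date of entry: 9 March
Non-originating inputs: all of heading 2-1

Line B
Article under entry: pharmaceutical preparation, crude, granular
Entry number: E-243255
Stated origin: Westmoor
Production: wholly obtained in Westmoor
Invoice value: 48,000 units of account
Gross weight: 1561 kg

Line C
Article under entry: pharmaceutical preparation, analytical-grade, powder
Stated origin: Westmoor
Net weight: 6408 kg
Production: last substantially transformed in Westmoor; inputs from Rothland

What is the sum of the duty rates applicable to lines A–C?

29%

Line A: pigment → 2-2; tablet form → 2-2-2; analytical-grade → 2-2-2-1. Scheduled 18%. quota on 2-2-2-1 exhausted → over-quota 32%; Cassovia agreement on 2-1-1-1: 2-2-2-1 not covered; Cassovia agreement on 2-1-3: 2-2-2-1 not covered; Cassovia agreement on 2-2-2: RVC ≥ 50% → 15% available; preferential 15%. → 15%.
Line B: pharmaceutical → 2-1; granular → 2-1-3; crude → 2-1-3-1. Scheduled 38%. quota on 2-1 open → in-quota 7%; Westmoor agreement on 2-2-2-2: 2-1-3-1 not covered. → 7%.
Line C: pharmaceutical → 2-1; powder → 2-1-2; analytical-grade → 2-1-2-1. Scheduled 38%. quota on 2-1 open → in-quota 7%; Westmoor agreement on 2-2-2-2: 2-1-2-1 not covered. → 7%.
Sum: 15% + 7% + 7% = 29%.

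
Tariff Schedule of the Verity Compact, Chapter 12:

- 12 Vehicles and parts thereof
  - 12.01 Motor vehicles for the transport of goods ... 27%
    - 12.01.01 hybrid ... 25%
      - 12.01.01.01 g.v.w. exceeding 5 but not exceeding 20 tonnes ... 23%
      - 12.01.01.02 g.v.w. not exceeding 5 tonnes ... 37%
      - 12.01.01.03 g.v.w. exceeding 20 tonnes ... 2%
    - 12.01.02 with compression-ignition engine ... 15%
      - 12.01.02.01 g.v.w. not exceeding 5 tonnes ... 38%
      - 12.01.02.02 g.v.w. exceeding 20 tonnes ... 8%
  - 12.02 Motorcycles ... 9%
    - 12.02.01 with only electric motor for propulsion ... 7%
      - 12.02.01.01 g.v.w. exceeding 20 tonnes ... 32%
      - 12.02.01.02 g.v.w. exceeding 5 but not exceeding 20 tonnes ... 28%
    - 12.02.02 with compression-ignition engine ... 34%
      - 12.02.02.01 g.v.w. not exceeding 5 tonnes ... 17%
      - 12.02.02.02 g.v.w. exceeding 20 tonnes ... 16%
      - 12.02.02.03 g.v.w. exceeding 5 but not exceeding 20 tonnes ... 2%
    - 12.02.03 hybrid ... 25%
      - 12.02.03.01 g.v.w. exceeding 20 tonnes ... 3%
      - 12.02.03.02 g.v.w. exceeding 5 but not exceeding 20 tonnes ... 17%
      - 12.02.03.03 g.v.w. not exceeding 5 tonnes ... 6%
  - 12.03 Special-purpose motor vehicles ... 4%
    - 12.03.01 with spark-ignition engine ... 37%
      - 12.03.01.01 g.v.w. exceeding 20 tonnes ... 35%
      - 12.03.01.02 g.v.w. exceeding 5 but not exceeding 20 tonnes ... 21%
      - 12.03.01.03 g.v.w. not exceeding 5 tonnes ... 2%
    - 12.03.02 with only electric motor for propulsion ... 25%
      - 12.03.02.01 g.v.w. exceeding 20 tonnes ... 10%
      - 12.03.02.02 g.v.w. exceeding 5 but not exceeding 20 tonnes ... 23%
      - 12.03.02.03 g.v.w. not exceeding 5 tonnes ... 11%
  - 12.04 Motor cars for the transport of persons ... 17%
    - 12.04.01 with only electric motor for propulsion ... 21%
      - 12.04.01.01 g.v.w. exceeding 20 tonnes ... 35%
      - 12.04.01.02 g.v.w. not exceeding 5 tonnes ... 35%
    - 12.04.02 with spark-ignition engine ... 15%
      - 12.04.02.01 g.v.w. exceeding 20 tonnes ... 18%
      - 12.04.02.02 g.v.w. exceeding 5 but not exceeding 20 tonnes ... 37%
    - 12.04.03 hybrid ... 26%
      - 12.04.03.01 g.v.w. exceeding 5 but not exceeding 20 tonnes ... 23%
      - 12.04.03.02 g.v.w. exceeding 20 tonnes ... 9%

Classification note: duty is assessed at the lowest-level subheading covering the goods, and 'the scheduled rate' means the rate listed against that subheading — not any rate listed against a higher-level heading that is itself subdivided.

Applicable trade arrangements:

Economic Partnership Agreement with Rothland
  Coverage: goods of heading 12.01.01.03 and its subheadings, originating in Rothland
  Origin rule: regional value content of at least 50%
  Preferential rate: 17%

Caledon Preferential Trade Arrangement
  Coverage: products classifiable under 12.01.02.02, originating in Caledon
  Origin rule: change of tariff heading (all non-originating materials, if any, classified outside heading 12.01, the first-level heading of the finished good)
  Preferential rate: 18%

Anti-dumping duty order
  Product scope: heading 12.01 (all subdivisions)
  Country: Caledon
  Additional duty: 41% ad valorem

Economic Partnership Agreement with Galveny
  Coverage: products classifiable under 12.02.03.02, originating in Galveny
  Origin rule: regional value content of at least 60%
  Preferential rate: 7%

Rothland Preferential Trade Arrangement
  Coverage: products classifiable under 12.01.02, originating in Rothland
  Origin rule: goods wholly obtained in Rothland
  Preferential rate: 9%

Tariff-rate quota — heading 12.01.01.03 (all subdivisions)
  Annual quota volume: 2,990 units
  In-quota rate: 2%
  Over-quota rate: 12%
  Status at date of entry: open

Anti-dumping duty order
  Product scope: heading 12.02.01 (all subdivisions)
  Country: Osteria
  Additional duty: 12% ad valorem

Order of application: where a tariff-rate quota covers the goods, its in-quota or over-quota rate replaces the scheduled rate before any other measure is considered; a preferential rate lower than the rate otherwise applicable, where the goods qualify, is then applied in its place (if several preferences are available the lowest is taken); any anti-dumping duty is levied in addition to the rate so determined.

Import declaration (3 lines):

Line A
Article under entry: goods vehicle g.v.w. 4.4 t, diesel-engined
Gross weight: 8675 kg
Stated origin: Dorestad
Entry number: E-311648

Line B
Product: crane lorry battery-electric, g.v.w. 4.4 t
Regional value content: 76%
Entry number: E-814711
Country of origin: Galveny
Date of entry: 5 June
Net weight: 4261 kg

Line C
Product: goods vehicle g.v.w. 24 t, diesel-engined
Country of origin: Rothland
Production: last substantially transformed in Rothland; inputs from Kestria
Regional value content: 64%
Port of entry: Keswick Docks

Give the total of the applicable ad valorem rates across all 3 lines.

Line A: goods vehicle → 12.01; diesel-engined → 12.01.02; g.v.w. 4.4 t → 12.01.02.01. Scheduled 38%. No special measure applies. → 38%.
Line B: crane lorry → 12.03; battery-electric → 12.03.02; g.v.w. 4.4 t → 12.03.02.03. Scheduled 11%. Galveny agreement on 12.02.03.02: 12.03.02.03 not covered. → 11%.
Line C: goods vehicle → 12.01; diesel-engined → 12.01.02; g.v.w. 24 t → 12.01.02.02. Scheduled 8%. Rothland agreement on 12.01.01.03: 12.01.02.02 not covered; Rothland agreement on 12.01.02: not wholly obtained. → 8%.
Sum: 38% + 11% + 8% = 57%.

57%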